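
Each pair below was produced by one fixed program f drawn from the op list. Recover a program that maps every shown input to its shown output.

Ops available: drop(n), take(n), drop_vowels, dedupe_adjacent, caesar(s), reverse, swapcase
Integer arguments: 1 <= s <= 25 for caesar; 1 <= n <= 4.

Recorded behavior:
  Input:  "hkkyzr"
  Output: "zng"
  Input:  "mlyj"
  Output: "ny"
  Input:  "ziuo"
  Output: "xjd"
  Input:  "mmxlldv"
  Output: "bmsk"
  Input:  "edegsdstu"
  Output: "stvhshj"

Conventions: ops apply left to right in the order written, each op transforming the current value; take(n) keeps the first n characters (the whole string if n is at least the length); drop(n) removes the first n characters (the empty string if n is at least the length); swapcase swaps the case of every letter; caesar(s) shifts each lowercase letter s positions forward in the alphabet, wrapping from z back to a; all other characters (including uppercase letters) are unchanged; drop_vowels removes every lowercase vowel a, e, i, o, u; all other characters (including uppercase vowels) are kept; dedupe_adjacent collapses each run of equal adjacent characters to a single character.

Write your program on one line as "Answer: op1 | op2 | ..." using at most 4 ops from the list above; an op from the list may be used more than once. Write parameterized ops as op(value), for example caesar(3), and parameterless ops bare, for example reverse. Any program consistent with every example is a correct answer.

caesar(15) | drop(1) | drop_vowels | dedupe_adjacent

Check, running the answer program on each example:
  "hkkyzr" -> "wzznog" -> "zznog" -> "zzng" -> "zng"
  "mlyj" -> "bany" -> "any" -> "ny" -> "ny"
  "ziuo" -> "oxjd" -> "xjd" -> "xjd" -> "xjd"
  "mmxlldv" -> "bbmaask" -> "bmaask" -> "bmsk" -> "bmsk"
  "edegsdstu" -> "tstvhshij" -> "stvhshij" -> "stvhshj" -> "stvhshj"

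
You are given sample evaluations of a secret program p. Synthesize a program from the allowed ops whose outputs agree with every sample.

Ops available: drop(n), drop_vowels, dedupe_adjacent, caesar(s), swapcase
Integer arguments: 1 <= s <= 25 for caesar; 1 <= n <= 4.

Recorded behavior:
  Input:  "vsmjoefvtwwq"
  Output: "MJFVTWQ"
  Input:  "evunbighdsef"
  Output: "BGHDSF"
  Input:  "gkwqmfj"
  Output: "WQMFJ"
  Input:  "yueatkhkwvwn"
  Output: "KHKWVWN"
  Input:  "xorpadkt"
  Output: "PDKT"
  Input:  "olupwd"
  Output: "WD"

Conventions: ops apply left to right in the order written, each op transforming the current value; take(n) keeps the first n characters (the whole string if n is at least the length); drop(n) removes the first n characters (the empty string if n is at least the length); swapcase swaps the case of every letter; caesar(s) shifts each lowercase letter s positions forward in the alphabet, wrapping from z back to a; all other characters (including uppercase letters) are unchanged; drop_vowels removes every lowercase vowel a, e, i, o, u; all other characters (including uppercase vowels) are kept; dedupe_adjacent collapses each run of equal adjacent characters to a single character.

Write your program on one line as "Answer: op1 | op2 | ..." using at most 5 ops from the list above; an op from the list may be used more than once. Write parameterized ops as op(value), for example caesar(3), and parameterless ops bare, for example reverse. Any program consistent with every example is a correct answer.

drop_vowels | dedupe_adjacent | swapcase | drop(2)

Check, running the answer program on each example:
  "vsmjoefvtwwq" -> "vsmjfvtwwq" -> "vsmjfvtwq" -> "VSMJFVTWQ" -> "MJFVTWQ"
  "evunbighdsef" -> "vnbghdsf" -> "vnbghdsf" -> "VNBGHDSF" -> "BGHDSF"
  "gkwqmfj" -> "gkwqmfj" -> "gkwqmfj" -> "GKWQMFJ" -> "WQMFJ"
  "yueatkhkwvwn" -> "ytkhkwvwn" -> "ytkhkwvwn" -> "YTKHKWVWN" -> "KHKWVWN"
  "xorpadkt" -> "xrpdkt" -> "xrpdkt" -> "XRPDKT" -> "PDKT"
  "olupwd" -> "lpwd" -> "lpwd" -> "LPWD" -> "WD"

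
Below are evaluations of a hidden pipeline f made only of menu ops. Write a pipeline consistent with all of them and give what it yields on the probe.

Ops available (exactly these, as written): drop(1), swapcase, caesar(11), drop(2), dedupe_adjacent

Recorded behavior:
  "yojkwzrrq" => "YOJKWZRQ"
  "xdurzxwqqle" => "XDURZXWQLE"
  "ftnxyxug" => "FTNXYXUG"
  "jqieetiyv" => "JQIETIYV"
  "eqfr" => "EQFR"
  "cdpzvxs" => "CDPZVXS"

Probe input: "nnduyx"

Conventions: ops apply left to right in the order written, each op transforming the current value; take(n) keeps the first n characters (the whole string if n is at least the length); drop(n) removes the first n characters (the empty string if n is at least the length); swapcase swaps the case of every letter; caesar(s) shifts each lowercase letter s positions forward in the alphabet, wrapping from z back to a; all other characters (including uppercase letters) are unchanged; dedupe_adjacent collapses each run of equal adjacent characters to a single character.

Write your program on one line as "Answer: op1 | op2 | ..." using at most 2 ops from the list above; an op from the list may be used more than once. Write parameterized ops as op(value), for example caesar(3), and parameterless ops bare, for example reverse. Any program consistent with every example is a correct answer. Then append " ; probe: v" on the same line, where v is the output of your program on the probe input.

dedupe_adjacent | swapcase ; probe: "NDUYX"

Check, running the answer program on each example:
  "yojkwzrrq" -> "yojkwzrq" -> "YOJKWZRQ"
  "xdurzxwqqle" -> "xdurzxwqle" -> "XDURZXWQLE"
  "ftnxyxug" -> "ftnxyxug" -> "FTNXYXUG"
  "jqieetiyv" -> "jqietiyv" -> "JQIETIYV"
  "eqfr" -> "eqfr" -> "EQFR"
  "cdpzvxs" -> "cdpzvxs" -> "CDPZVXS"
  probe: "nnduyx" -> "nduyx" -> "NDUYX"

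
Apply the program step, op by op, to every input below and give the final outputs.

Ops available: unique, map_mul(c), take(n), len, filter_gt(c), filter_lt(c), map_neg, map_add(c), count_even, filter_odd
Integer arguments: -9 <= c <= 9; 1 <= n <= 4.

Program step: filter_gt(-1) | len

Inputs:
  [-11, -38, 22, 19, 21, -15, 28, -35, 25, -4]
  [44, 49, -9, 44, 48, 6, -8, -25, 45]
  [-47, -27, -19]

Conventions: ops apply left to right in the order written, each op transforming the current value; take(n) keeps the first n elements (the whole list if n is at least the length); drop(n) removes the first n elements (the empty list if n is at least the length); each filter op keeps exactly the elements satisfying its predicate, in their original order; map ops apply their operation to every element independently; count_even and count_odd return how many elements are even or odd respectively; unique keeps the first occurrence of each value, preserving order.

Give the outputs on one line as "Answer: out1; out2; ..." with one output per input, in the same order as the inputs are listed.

5; 6; 0

Execution, op by op:
  [-11, -38, 22, 19, 21, -15, 28, -35, 25, -4] -> [22, 19, 21, 28, 25] -> 5
  [44, 49, -9, 44, 48, 6, -8, -25, 45] -> [44, 49, 44, 48, 6, 45] -> 6
  [-47, -27, -19] -> [] -> 0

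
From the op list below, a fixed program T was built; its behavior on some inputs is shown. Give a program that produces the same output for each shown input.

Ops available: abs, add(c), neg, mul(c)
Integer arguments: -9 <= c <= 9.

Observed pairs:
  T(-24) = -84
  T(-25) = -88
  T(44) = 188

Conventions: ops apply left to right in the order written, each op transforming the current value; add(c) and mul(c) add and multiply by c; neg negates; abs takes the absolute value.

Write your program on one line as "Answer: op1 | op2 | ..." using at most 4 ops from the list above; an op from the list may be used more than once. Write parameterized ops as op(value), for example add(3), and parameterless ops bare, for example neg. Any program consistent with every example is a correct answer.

add(2) | add(1) | mul(-4) | neg

Check, running the answer program on each example:
  -24 -> -22 -> -21 -> 84 -> -84
  -25 -> -23 -> -22 -> 88 -> -88
  44 -> 46 -> 47 -> -188 -> 188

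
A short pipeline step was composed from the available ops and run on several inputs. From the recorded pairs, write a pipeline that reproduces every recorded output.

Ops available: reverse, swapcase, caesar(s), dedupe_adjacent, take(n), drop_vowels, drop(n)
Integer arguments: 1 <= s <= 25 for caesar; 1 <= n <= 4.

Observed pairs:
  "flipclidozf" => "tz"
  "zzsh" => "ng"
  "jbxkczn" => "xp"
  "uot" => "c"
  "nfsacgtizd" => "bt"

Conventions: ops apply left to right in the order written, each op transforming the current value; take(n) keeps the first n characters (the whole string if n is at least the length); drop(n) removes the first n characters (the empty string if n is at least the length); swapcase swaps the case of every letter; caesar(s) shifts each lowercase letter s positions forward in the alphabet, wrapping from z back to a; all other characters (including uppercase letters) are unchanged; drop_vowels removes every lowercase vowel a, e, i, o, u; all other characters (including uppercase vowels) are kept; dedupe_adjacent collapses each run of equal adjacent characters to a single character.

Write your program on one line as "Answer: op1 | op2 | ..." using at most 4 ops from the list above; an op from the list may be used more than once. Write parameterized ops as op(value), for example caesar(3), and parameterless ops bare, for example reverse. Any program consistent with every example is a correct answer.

dedupe_adjacent | take(2) | caesar(14) | drop_vowels

Check, running the answer program on each example:
  "flipclidozf" -> "flipclidozf" -> "fl" -> "tz" -> "tz"
  "zzsh" -> "zsh" -> "zs" -> "ng" -> "ng"
  "jbxkczn" -> "jbxkczn" -> "jb" -> "xp" -> "xp"
  "uot" -> "uot" -> "uo" -> "ic" -> "c"
  "nfsacgtizd" -> "nfsacgtizd" -> "nf" -> "bt" -> "bt"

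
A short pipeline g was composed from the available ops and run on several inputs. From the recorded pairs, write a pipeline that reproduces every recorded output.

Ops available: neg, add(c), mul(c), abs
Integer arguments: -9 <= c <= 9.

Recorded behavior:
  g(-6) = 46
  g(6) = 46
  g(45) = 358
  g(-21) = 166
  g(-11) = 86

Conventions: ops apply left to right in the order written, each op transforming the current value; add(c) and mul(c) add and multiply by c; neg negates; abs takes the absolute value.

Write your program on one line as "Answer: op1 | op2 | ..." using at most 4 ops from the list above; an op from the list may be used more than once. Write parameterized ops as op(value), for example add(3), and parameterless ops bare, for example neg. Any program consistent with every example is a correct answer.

mul(8) | abs | add(3) | add(-5)

Check, running the answer program on each example:
  -6 -> -48 -> 48 -> 51 -> 46
  6 -> 48 -> 48 -> 51 -> 46
  45 -> 360 -> 360 -> 363 -> 358
  -21 -> -168 -> 168 -> 171 -> 166
  -11 -> -88 -> 88 -> 91 -> 86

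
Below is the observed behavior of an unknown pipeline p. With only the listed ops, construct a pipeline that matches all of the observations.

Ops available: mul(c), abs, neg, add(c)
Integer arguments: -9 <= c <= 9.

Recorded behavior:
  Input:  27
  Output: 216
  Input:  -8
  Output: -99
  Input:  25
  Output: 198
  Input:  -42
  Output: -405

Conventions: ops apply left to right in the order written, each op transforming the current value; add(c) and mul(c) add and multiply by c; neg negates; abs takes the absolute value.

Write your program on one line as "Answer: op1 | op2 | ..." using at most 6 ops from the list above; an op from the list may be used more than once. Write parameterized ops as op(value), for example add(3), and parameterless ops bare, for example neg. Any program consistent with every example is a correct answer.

add(-4) | add(1) | neg | mul(-3) | mul(3)

Check, running the answer program on each example:
  27 -> 23 -> 24 -> -24 -> 72 -> 216
  -8 -> -12 -> -11 -> 11 -> -33 -> -99
  25 -> 21 -> 22 -> -22 -> 66 -> 198
  -42 -> -46 -> -45 -> 45 -> -135 -> -405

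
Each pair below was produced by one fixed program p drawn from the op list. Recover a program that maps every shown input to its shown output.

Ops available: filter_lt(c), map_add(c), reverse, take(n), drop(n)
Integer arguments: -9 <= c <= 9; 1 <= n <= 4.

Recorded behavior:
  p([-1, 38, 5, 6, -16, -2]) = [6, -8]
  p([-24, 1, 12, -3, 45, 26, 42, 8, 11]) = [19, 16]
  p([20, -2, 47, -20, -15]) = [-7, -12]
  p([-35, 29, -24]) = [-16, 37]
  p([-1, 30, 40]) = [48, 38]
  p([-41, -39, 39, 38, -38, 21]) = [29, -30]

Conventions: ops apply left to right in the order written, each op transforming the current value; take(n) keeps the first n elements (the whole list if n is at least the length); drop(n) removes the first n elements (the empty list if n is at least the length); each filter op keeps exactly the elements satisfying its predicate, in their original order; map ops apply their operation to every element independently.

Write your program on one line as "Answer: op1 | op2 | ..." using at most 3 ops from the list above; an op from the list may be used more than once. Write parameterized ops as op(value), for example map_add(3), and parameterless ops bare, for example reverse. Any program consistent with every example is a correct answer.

map_add(8) | reverse | take(2)

Check, running the answer program on each example:
  [-1, 38, 5, 6, -16, -2] -> [7, 46, 13, 14, -8, 6] -> [6, -8, 14, 13, 46, 7] -> [6, -8]
  [-24, 1, 12, -3, 45, 26, 42, 8, 11] -> [-16, 9, 20, 5, 53, 34, 50, 16, 19] -> [19, 16, 50, 34, 53, 5, 20, 9, -16] -> [19, 16]
  [20, -2, 47, -20, -15] -> [28, 6, 55, -12, -7] -> [-7, -12, 55, 6, 28] -> [-7, -12]
  [-35, 29, -24] -> [-27, 37, -16] -> [-16, 37, -27] -> [-16, 37]
  [-1, 30, 40] -> [7, 38, 48] -> [48, 38, 7] -> [48, 38]
  [-41, -39, 39, 38, -38, 21] -> [-33, -31, 47, 46, -30, 29] -> [29, -30, 46, 47, -31, -33] -> [29, -30]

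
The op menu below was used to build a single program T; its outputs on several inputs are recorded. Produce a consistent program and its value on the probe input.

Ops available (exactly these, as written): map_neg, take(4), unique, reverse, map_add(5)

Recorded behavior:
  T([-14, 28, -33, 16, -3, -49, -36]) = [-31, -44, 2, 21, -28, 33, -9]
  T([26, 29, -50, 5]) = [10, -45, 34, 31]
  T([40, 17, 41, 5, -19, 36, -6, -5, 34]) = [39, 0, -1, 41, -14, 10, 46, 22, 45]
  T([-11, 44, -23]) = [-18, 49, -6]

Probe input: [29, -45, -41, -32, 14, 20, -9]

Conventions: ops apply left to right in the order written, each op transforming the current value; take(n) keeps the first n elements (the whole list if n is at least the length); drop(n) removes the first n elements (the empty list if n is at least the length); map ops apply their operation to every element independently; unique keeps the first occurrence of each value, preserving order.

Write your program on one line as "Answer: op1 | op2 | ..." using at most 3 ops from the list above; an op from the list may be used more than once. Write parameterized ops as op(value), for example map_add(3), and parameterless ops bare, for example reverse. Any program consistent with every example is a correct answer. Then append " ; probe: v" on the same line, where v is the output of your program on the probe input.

map_add(5) | reverse ; probe: [-4, 25, 19, -27, -36, -40, 34]

Check, running the answer program on each example:
  [-14, 28, -33, 16, -3, -49, -36] -> [-9, 33, -28, 21, 2, -44, -31] -> [-31, -44, 2, 21, -28, 33, -9]
  [26, 29, -50, 5] -> [31, 34, -45, 10] -> [10, -45, 34, 31]
  [40, 17, 41, 5, -19, 36, -6, -5, 34] -> [45, 22, 46, 10, -14, 41, -1, 0, 39] -> [39, 0, -1, 41, -14, 10, 46, 22, 45]
  [-11, 44, -23] -> [-6, 49, -18] -> [-18, 49, -6]
  probe: [29, -45, -41, -32, 14, 20, -9] -> [34, -40, -36, -27, 19, 25, -4] -> [-4, 25, 19, -27, -36, -40, 34]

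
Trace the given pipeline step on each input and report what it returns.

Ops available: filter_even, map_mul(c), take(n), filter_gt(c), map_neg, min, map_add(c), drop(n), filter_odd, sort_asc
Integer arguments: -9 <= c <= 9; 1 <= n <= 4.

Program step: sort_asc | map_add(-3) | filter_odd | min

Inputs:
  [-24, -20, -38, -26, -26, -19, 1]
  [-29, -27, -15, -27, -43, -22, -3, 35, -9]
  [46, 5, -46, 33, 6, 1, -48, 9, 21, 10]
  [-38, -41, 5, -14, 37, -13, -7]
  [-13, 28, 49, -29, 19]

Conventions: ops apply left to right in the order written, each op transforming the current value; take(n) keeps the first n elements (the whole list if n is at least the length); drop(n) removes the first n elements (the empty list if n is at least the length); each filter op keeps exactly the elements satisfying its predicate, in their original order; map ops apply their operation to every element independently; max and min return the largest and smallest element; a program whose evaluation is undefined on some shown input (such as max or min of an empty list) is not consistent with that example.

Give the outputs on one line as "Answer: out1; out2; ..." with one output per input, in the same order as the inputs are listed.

-41; -25; -51; -41; 25

Execution, op by op:
  [-24, -20, -38, -26, -26, -19, 1] -> [-38, -26, -26, -24, -20, -19, 1] -> [-41, -29, -29, -27, -23, -22, -2] -> [-41, -29, -29, -27, -23] -> -41
  [-29, -27, -15, -27, -43, -22, -3, 35, -9] -> [-43, -29, -27, -27, -22, -15, -9, -3, 35] -> [-46, -32, -30, -30, -25, -18, -12, -6, 32] -> [-25] -> -25
  [46, 5, -46, 33, 6, 1, -48, 9, 21, 10] -> [-48, -46, 1, 5, 6, 9, 10, 21, 33, 46] -> [-51, -49, -2, 2, 3, 6, 7, 18, 30, 43] -> [-51, -49, 3, 7, 43] -> -51
  [-38, -41, 5, -14, 37, -13, -7] -> [-41, -38, -14, -13, -7, 5, 37] -> [-44, -41, -17, -16, -10, 2, 34] -> [-41, -17] -> -41
  [-13, 28, 49, -29, 19] -> [-29, -13, 19, 28, 49] -> [-32, -16, 16, 25, 46] -> [25] -> 25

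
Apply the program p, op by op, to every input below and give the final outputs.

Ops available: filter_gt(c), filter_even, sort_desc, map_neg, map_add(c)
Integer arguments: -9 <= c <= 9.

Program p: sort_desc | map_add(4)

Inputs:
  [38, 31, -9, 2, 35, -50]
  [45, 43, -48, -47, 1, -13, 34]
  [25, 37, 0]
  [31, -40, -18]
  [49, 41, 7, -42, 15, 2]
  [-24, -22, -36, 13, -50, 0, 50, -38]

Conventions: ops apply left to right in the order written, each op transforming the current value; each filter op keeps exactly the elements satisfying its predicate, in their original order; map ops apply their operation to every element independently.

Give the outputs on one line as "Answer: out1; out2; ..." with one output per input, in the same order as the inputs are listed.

Execution, op by op:
  [38, 31, -9, 2, 35, -50] -> [38, 35, 31, 2, -9, -50] -> [42, 39, 35, 6, -5, -46]
  [45, 43, -48, -47, 1, -13, 34] -> [45, 43, 34, 1, -13, -47, -48] -> [49, 47, 38, 5, -9, -43, -44]
  [25, 37, 0] -> [37, 25, 0] -> [41, 29, 4]
  [31, -40, -18] -> [31, -18, -40] -> [35, -14, -36]
  [49, 41, 7, -42, 15, 2] -> [49, 41, 15, 7, 2, -42] -> [53, 45, 19, 11, 6, -38]
  [-24, -22, -36, 13, -50, 0, 50, -38] -> [50, 13, 0, -22, -24, -36, -38, -50] -> [54, 17, 4, -18, -20, -32, -34, -46]

[42, 39, 35, 6, -5, -46]; [49, 47, 38, 5, -9, -43, -44]; [41, 29, 4]; [35, -14, -36]; [53, 45, 19, 11, 6, -38]; [54, 17, 4, -18, -20, -32, -34, -46]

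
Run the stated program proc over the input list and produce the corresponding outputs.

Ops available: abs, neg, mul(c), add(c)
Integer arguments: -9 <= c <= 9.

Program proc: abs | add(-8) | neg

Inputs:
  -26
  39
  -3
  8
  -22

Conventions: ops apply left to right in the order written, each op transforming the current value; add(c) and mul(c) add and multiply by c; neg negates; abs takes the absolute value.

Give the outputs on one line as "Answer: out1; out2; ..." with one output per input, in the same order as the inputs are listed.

-18; -31; 5; 0; -14

Execution, op by op:
  -26 -> 26 -> 18 -> -18
  39 -> 39 -> 31 -> -31
  -3 -> 3 -> -5 -> 5
  8 -> 8 -> 0 -> 0
  -22 -> 22 -> 14 -> -14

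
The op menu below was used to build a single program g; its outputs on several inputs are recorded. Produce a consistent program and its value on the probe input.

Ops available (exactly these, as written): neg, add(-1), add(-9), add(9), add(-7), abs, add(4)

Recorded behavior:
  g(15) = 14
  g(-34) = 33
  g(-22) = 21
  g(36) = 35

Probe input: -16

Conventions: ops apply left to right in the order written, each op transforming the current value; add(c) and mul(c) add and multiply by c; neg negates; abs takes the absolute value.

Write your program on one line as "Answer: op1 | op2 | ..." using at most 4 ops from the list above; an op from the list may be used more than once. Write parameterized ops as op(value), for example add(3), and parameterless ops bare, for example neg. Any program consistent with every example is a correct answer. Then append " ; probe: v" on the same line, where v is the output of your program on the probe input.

neg | abs | add(-1) ; probe: 15

Check, running the answer program on each example:
  15 -> -15 -> 15 -> 14
  -34 -> 34 -> 34 -> 33
  -22 -> 22 -> 22 -> 21
  36 -> -36 -> 36 -> 35
  probe: -16 -> 16 -> 16 -> 15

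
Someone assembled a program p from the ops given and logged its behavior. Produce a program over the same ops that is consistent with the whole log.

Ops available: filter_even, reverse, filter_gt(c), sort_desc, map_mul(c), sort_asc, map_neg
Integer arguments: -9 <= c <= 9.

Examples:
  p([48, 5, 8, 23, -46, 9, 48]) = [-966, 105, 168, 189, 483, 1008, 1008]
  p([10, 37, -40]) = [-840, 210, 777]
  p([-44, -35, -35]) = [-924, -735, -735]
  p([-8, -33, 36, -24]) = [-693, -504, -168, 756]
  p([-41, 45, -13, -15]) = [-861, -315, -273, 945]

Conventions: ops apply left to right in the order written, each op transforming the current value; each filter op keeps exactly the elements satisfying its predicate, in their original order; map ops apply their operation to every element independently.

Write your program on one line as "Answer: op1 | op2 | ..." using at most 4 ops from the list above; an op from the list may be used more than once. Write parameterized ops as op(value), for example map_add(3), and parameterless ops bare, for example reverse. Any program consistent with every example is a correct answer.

reverse | map_mul(-3) | sort_desc | map_mul(-7)

Check, running the answer program on each example:
  [48, 5, 8, 23, -46, 9, 48] -> [48, 9, -46, 23, 8, 5, 48] -> [-144, -27, 138, -69, -24, -15, -144] -> [138, -15, -24, -27, -69, -144, -144] -> [-966, 105, 168, 189, 483, 1008, 1008]
  [10, 37, -40] -> [-40, 37, 10] -> [120, -111, -30] -> [120, -30, -111] -> [-840, 210, 777]
  [-44, -35, -35] -> [-35, -35, -44] -> [105, 105, 132] -> [132, 105, 105] -> [-924, -735, -735]
  [-8, -33, 36, -24] -> [-24, 36, -33, -8] -> [72, -108, 99, 24] -> [99, 72, 24, -108] -> [-693, -504, -168, 756]
  [-41, 45, -13, -15] -> [-15, -13, 45, -41] -> [45, 39, -135, 123] -> [123, 45, 39, -135] -> [-861, -315, -273, 945]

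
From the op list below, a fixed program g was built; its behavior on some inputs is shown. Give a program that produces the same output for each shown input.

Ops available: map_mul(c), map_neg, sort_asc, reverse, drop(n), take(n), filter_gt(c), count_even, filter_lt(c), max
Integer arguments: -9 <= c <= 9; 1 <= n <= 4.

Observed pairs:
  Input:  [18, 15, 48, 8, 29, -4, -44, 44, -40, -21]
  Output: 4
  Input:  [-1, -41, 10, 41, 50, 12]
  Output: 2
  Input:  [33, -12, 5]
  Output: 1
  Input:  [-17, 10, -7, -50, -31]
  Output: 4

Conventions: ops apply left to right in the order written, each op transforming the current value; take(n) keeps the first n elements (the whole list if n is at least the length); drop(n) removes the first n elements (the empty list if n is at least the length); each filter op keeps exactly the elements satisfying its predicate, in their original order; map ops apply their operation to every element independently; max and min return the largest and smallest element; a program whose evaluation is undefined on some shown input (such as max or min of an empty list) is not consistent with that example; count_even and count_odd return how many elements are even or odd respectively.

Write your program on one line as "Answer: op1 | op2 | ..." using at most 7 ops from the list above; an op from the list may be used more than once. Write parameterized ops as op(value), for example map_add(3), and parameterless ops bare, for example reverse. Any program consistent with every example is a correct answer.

map_mul(-6) | reverse | map_mul(8) | map_neg | filter_lt(-6) | count_even

Check, running the answer program on each example:
  [18, 15, 48, 8, 29, -4, -44, 44, -40, -21] -> [-108, -90, -288, -48, -174, 24, 264, -264, 240, 126] -> [126, 240, -264, 264, 24, -174, -48, -288, -90, -108] -> [1008, 1920, -2112, 2112, 192, -1392, -384, -2304, -720, -864] -> [-1008, -1920, 2112, -2112, -192, 1392, 384, 2304, 720, 864] -> [-1008, -1920, -2112, -192] -> 4
  [-1, -41, 10, 41, 50, 12] -> [6, 246, -60, -246, -300, -72] -> [-72, -300, -246, -60, 246, 6] -> [-576, -2400, -1968, -480, 1968, 48] -> [576, 2400, 1968, 480, -1968, -48] -> [-1968, -48] -> 2
  [33, -12, 5] -> [-198, 72, -30] -> [-30, 72, -198] -> [-240, 576, -1584] -> [240, -576, 1584] -> [-576] -> 1
  [-17, 10, -7, -50, -31] -> [102, -60, 42, 300, 186] -> [186, 300, 42, -60, 102] -> [1488, 2400, 336, -480, 816] -> [-1488, -2400, -336, 480, -816] -> [-1488, -2400, -336, -816] -> 4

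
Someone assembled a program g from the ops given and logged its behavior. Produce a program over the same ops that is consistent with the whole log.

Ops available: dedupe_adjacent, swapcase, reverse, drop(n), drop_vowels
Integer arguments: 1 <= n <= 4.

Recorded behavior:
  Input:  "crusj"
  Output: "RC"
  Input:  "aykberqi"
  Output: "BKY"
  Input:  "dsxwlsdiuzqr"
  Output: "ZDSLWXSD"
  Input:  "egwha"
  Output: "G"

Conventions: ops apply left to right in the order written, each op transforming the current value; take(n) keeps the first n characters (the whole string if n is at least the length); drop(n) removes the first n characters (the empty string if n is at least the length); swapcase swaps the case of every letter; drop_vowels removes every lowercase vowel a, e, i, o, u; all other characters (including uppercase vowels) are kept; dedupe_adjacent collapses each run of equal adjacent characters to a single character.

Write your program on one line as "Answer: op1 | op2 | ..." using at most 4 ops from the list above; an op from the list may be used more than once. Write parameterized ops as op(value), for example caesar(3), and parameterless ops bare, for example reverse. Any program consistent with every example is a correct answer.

reverse | drop_vowels | drop(2) | swapcase

Check, running the answer program on each example:
  "crusj" -> "jsurc" -> "jsrc" -> "rc" -> "RC"
  "aykberqi" -> "iqrebkya" -> "qrbky" -> "bky" -> "BKY"
  "dsxwlsdiuzqr" -> "rqzuidslwxsd" -> "rqzdslwxsd" -> "zdslwxsd" -> "ZDSLWXSD"
  "egwha" -> "ahwge" -> "hwg" -> "g" -> "G"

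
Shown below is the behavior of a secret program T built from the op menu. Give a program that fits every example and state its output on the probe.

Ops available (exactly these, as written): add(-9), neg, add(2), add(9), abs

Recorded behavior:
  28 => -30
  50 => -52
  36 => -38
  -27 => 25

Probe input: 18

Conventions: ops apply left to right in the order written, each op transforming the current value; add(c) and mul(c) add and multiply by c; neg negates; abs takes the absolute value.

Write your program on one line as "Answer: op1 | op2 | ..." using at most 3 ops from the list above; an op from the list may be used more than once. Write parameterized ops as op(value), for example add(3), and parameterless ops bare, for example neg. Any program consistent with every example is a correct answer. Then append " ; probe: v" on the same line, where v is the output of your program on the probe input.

add(2) | neg ; probe: -20

Check, running the answer program on each example:
  28 -> 30 -> -30
  50 -> 52 -> -52
  36 -> 38 -> -38
  -27 -> -25 -> 25
  probe: 18 -> 20 -> -20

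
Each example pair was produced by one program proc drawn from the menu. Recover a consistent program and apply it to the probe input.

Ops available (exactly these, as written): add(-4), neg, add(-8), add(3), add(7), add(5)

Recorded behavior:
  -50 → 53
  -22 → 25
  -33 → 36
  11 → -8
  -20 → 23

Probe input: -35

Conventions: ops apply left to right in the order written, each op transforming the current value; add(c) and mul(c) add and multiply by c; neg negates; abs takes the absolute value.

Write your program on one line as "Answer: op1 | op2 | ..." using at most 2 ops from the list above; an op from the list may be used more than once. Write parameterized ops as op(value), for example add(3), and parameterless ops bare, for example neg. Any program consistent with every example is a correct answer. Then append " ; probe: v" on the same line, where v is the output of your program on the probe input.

neg | add(3) ; probe: 38

Check, running the answer program on each example:
  -50 -> 50 -> 53
  -22 -> 22 -> 25
  -33 -> 33 -> 36
  11 -> -11 -> -8
  -20 -> 20 -> 23
  probe: -35 -> 35 -> 38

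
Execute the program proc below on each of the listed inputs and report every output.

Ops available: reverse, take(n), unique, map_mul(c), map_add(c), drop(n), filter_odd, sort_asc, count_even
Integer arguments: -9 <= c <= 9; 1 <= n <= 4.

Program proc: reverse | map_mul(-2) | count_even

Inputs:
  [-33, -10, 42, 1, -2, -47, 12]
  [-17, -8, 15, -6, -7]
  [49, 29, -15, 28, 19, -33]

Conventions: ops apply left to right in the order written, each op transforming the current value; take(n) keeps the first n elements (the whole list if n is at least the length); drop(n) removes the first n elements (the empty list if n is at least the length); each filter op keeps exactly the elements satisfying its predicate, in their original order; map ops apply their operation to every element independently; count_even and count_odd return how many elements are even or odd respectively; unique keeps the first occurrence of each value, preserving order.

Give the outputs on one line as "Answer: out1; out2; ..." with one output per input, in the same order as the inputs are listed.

Execution, op by op:
  [-33, -10, 42, 1, -2, -47, 12] -> [12, -47, -2, 1, 42, -10, -33] -> [-24, 94, 4, -2, -84, 20, 66] -> 7
  [-17, -8, 15, -6, -7] -> [-7, -6, 15, -8, -17] -> [14, 12, -30, 16, 34] -> 5
  [49, 29, -15, 28, 19, -33] -> [-33, 19, 28, -15, 29, 49] -> [66, -38, -56, 30, -58, -98] -> 6

7; 5; 6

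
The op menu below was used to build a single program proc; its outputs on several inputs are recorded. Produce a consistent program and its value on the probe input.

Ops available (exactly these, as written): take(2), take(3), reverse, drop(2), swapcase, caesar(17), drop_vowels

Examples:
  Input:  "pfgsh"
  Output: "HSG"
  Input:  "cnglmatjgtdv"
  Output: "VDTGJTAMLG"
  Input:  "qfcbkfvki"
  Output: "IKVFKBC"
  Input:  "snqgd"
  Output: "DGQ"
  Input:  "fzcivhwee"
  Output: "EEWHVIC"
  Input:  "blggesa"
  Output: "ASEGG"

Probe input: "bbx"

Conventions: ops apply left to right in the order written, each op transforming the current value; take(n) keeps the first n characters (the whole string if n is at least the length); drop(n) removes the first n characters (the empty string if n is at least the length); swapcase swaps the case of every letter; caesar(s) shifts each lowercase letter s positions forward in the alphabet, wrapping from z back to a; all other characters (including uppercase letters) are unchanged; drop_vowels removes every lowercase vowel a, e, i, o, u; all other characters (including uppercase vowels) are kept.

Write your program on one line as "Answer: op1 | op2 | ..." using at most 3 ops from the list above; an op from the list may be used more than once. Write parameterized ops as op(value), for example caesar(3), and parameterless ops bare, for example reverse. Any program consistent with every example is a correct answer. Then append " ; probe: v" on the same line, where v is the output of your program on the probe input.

drop(2) | swapcase | reverse ; probe: "X"

Check, running the answer program on each example:
  "pfgsh" -> "gsh" -> "GSH" -> "HSG"
  "cnglmatjgtdv" -> "glmatjgtdv" -> "GLMATJGTDV" -> "VDTGJTAMLG"
  "qfcbkfvki" -> "cbkfvki" -> "CBKFVKI" -> "IKVFKBC"
  "snqgd" -> "qgd" -> "QGD" -> "DGQ"
  "fzcivhwee" -> "civhwee" -> "CIVHWEE" -> "EEWHVIC"
  "blggesa" -> "ggesa" -> "GGESA" -> "ASEGG"
  probe: "bbx" -> "x" -> "X" -> "X"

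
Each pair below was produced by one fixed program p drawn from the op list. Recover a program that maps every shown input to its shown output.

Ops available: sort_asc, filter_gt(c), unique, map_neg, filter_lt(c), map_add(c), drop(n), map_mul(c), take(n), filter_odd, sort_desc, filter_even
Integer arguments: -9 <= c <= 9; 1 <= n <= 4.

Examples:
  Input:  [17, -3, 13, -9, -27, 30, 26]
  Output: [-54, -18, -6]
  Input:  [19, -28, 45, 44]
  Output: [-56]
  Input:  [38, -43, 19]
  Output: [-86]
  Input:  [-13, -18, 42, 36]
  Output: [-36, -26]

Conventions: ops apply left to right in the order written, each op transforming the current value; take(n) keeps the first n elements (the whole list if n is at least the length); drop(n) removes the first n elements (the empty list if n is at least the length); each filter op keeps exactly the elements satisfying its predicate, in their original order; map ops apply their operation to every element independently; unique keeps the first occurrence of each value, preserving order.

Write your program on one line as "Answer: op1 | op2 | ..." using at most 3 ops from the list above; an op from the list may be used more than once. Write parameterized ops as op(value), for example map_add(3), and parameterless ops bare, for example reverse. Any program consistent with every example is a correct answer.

map_mul(2) | sort_asc | filter_lt(8)

Check, running the answer program on each example:
  [17, -3, 13, -9, -27, 30, 26] -> [34, -6, 26, -18, -54, 60, 52] -> [-54, -18, -6, 26, 34, 52, 60] -> [-54, -18, -6]
  [19, -28, 45, 44] -> [38, -56, 90, 88] -> [-56, 38, 88, 90] -> [-56]
  [38, -43, 19] -> [76, -86, 38] -> [-86, 38, 76] -> [-86]
  [-13, -18, 42, 36] -> [-26, -36, 84, 72] -> [-36, -26, 72, 84] -> [-36, -26]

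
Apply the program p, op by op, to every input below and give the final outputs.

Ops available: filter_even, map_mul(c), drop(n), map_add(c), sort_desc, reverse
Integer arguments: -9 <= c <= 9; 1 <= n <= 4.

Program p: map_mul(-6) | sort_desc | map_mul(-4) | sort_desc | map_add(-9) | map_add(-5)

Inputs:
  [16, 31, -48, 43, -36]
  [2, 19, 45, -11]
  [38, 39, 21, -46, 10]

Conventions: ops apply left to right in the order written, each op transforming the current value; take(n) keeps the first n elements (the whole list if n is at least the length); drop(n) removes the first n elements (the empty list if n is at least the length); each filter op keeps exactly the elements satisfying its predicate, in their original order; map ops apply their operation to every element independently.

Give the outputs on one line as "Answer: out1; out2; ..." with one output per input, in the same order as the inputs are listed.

Execution, op by op:
  [16, 31, -48, 43, -36] -> [-96, -186, 288, -258, 216] -> [288, 216, -96, -186, -258] -> [-1152, -864, 384, 744, 1032] -> [1032, 744, 384, -864, -1152] -> [1023, 735, 375, -873, -1161] -> [1018, 730, 370, -878, -1166]
  [2, 19, 45, -11] -> [-12, -114, -270, 66] -> [66, -12, -114, -270] -> [-264, 48, 456, 1080] -> [1080, 456, 48, -264] -> [1071, 447, 39, -273] -> [1066, 442, 34, -278]
  [38, 39, 21, -46, 10] -> [-228, -234, -126, 276, -60] -> [276, -60, -126, -228, -234] -> [-1104, 240, 504, 912, 936] -> [936, 912, 504, 240, -1104] -> [927, 903, 495, 231, -1113] -> [922, 898, 490, 226, -1118]

[1018, 730, 370, -878, -1166]; [1066, 442, 34, -278]; [922, 898, 490, 226, -1118]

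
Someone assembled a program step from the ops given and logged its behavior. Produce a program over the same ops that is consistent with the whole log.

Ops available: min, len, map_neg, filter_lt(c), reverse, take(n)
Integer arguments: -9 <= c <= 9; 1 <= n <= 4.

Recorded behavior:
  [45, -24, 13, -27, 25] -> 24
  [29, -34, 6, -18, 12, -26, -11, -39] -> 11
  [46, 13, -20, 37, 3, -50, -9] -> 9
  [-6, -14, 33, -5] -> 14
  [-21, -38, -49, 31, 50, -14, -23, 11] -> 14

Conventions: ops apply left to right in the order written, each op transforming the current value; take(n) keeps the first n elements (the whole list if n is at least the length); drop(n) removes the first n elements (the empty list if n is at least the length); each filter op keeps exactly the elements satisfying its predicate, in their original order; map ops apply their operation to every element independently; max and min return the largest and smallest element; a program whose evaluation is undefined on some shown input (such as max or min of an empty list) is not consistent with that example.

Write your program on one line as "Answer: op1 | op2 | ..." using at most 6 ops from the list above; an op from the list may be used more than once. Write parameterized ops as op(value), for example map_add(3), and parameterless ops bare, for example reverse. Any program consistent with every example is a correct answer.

reverse | filter_lt(1) | filter_lt(-8) | map_neg | min

Check, running the answer program on each example:
  [45, -24, 13, -27, 25] -> [25, -27, 13, -24, 45] -> [-27, -24] -> [-27, -24] -> [27, 24] -> 24
  [29, -34, 6, -18, 12, -26, -11, -39] -> [-39, -11, -26, 12, -18, 6, -34, 29] -> [-39, -11, -26, -18, -34] -> [-39, -11, -26, -18, -34] -> [39, 11, 26, 18, 34] -> 11
  [46, 13, -20, 37, 3, -50, -9] -> [-9, -50, 3, 37, -20, 13, 46] -> [-9, -50, -20] -> [-9, -50, -20] -> [9, 50, 20] -> 9
  [-6, -14, 33, -5] -> [-5, 33, -14, -6] -> [-5, -14, -6] -> [-14] -> [14] -> 14
  [-21, -38, -49, 31, 50, -14, -23, 11] -> [11, -23, -14, 50, 31, -49, -38, -21] -> [-23, -14, -49, -38, -21] -> [-23, -14, -49, -38, -21] -> [23, 14, 49, 38, 21] -> 14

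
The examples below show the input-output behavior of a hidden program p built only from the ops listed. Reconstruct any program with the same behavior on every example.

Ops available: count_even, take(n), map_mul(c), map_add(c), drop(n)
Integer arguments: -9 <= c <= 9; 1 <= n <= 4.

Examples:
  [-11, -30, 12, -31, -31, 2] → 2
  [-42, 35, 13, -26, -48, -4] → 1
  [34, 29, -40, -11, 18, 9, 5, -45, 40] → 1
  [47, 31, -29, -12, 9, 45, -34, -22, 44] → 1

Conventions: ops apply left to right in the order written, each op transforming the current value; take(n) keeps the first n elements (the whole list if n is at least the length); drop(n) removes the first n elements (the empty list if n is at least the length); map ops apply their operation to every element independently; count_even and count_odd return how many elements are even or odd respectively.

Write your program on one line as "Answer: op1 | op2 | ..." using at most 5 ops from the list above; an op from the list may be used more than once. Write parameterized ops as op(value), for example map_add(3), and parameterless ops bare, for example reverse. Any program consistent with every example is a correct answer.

drop(1) | take(3) | map_mul(-7) | count_even

Check, running the answer program on each example:
  [-11, -30, 12, -31, -31, 2] -> [-30, 12, -31, -31, 2] -> [-30, 12, -31] -> [210, -84, 217] -> 2
  [-42, 35, 13, -26, -48, -4] -> [35, 13, -26, -48, -4] -> [35, 13, -26] -> [-245, -91, 182] -> 1
  [34, 29, -40, -11, 18, 9, 5, -45, 40] -> [29, -40, -11, 18, 9, 5, -45, 40] -> [29, -40, -11] -> [-203, 280, 77] -> 1
  [47, 31, -29, -12, 9, 45, -34, -22, 44] -> [31, -29, -12, 9, 45, -34, -22, 44] -> [31, -29, -12] -> [-217, 203, 84] -> 1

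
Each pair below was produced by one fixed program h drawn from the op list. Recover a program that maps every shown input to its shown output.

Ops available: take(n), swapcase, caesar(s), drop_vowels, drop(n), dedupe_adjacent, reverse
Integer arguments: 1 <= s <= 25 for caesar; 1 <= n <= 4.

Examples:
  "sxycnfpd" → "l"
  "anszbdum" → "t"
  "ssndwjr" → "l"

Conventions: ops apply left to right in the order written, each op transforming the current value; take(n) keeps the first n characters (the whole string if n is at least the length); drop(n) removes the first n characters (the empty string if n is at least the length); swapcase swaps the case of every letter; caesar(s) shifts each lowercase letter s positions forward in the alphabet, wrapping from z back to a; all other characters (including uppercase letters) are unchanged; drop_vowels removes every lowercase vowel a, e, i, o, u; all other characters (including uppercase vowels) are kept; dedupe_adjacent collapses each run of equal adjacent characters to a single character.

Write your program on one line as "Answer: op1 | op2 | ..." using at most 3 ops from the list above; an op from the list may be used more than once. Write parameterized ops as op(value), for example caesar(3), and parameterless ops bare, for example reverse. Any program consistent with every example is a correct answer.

take(2) | caesar(19) | take(1)

Check, running the answer program on each example:
  "sxycnfpd" -> "sx" -> "lq" -> "l"
  "anszbdum" -> "an" -> "tg" -> "t"
  "ssndwjr" -> "ss" -> "ll" -> "l"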